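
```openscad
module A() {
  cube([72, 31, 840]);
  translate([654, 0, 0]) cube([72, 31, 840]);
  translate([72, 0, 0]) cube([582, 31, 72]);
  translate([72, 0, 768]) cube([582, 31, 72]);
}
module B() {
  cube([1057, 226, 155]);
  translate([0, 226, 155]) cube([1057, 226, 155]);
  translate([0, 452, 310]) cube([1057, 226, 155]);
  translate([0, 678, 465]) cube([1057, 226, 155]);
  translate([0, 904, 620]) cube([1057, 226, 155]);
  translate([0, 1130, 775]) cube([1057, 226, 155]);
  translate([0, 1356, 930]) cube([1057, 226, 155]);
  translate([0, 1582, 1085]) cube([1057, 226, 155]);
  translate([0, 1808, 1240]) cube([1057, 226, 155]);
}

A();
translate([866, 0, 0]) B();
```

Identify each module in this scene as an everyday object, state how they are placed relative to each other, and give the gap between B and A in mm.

A is a picture frame. B is a staircase. The staircase is on the floor beside the picture frame on its +x side. The gap between the staircase and the picture frame is 140 mm.

The staircase's nearest face is 140 mm from the picture frame's +x face.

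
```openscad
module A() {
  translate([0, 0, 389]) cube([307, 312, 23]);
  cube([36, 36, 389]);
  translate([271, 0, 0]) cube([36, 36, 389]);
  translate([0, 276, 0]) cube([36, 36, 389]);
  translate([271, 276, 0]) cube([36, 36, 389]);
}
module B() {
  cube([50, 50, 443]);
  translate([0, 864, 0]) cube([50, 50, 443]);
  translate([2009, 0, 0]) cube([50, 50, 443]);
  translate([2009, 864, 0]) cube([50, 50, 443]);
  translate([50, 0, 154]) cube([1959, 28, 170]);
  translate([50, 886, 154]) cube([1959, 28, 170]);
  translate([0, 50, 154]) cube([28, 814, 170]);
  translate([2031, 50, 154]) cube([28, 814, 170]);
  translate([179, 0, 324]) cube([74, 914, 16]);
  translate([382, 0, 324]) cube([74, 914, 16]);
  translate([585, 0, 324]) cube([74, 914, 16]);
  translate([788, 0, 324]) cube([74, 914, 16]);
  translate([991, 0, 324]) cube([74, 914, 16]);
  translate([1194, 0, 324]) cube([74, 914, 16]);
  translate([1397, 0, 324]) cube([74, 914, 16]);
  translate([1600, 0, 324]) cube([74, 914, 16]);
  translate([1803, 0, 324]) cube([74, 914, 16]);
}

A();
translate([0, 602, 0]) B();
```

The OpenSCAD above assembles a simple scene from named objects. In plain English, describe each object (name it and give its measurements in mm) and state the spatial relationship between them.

A is a simple wooden stool: a rectangular seat 307 mm (x) by 312 mm (y), 23 mm thick, top face at z = 412 mm, on four square legs, each 36×36 mm in cross-section. The legs rest on z = 0, each flush with a corner of the seat.

B is a bed frame 2059 mm long (x) by 914 mm wide (y). Four 50×50 mm corner posts, 443 mm tall, at the corners of the footprint. Four rails of 28 mm thickness and 170 mm height run between adjacent posts with their undersides at z = 154 mm, their outer faces flush with the outside of the frame (the two x-running rails run between the posts' inner faces; the two y-running rails run between the posts' inner faces). 9 slats, each 74 mm wide (x) and 16 mm thick, lie across the top of the two x-running rails, running the full 914 mm width of the frame in y; the slats are evenly spaced along x between the inner faces of the end posts with equal gaps (rounded down to the nearest mm) at the −x end and between each pair — any rounding remainder accumulates at the +x end.

The bed frame is on the floor beside the stool on its +y side.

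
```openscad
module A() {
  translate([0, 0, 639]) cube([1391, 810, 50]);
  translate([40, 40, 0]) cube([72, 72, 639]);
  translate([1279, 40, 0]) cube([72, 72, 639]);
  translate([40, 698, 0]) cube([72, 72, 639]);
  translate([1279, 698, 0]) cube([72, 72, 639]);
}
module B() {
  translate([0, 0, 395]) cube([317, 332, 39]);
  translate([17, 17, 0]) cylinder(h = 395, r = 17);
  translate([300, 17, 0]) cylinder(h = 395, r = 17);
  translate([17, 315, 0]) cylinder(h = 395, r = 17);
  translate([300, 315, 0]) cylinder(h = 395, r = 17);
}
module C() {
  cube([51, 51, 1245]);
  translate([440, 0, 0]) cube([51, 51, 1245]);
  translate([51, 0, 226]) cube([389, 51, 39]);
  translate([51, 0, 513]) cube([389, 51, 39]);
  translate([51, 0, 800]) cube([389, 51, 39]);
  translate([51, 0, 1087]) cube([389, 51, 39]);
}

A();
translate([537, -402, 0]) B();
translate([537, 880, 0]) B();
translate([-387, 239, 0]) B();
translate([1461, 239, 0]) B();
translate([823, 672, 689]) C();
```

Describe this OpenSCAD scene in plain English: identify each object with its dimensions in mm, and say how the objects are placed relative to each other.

A is a table with a 1391×810 mm rectangular top, 50 mm thick, top surface at z = 689 mm, supported by four 72×72 mm square legs, each inset 40 mm from the nearest pair of top edges, running from the floor.

B is a four-legged stool. The seat is a 317×332×39 mm slab whose top surface is at z = 434 mm; four round legs, each 34 mm in diameter, run from the floor (z = 0) to the underside of the seat, each leg's axis is inset half a diameter from the nearest pair of seat edges (so the leg's bounding box is flush with the corner).

C is a straight ladder. Two 51×51 mm vertical rails, 1245 mm tall, stand 491 mm apart (outside-to-outside) with their front faces coplanar on the −y side. 4 rungs, each 51 mm deep and 39 mm tall, span between the inner faces of the rails, front faces flush with the rails. The lowest rung's underside is at z = 226 mm and rungs are spaced 287 mm apart (underside to underside).

Four stools sit around the table at the −y, +y, −x, +x sides. The ladder is on top of the table.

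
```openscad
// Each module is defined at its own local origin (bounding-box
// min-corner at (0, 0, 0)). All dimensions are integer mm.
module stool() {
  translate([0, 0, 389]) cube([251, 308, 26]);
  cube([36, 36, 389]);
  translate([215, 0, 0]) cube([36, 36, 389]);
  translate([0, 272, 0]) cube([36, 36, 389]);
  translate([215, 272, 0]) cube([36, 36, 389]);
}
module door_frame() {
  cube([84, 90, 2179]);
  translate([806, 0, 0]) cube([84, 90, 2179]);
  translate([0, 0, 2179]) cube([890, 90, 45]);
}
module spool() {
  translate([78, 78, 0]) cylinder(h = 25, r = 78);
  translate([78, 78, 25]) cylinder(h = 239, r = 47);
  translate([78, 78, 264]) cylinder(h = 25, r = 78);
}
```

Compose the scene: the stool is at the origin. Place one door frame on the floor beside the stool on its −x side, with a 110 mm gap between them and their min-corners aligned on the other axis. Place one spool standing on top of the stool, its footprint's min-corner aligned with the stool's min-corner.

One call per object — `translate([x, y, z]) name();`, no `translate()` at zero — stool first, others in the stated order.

stool();
translate([-1000, 0, 0]) door_frame();
translate([0, 0, 415]) spool();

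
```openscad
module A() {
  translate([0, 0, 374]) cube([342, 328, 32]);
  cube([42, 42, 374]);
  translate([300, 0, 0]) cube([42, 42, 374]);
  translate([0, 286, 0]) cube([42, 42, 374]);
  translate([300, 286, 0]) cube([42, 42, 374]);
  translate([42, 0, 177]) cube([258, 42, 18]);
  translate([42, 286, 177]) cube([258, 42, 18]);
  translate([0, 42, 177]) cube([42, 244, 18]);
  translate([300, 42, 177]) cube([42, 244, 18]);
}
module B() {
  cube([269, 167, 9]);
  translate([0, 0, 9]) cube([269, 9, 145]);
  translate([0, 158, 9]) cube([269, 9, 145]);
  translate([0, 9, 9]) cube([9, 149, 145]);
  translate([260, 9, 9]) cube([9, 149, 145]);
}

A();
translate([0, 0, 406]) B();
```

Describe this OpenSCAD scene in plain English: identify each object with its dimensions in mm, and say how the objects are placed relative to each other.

A is a simple wooden stool: a rectangular seat 342 mm (x) by 328 mm (y), 32 mm thick, top face at z = 406 mm, on four square legs, each 42×42 mm in cross-section. The legs rest on z = 0, each flush with a corner of the seat. Four stretchers, 42 mm wide and 18 mm tall, connect adjacent legs with their undersides at z = 177 mm, each running between the inner faces of the legs it joins and aligned with the legs' outer faces on the other axis.

B is an open-topped rectangular box: outside dimensions 269×167×154 mm, with a uniform wall and base thickness of 9 mm. The base is a full 269×167 slab on the floor; four walls sit on top of the base. The front and back walls (the −y and +y sides) span the full width; the two side walls fit between them.

The open box is on top of the stool.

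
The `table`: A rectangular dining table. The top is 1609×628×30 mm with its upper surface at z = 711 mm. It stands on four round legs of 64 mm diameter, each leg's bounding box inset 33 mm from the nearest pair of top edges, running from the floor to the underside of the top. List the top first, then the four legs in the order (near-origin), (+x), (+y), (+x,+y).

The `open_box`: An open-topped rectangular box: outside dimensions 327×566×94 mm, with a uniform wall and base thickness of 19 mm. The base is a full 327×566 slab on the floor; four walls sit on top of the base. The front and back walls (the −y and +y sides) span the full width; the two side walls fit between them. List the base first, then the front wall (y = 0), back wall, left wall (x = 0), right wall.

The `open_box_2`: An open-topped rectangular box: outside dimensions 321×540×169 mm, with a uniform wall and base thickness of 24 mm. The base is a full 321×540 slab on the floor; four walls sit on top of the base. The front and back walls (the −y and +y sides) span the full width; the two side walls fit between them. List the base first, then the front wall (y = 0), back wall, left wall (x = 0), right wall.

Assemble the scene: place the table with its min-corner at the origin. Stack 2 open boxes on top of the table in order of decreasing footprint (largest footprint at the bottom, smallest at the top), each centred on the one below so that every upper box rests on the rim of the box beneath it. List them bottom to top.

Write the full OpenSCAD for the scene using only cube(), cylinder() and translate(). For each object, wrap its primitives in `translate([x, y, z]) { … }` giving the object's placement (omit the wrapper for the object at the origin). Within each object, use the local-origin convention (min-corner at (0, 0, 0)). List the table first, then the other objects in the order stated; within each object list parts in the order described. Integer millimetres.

translate([0, 0, 681]) cube([1609, 628, 30]);
translate([65, 65, 0]) cylinder(h = 681, r = 32);
translate([1544, 65, 0]) cylinder(h = 681, r = 32);
translate([65, 563, 0]) cylinder(h = 681, r = 32);
translate([1544, 563, 0]) cylinder(h = 681, r = 32);
translate([641, 31, 711]) {
  cube([327, 566, 19]);
  translate([0, 0, 19]) cube([327, 19, 75]);
  translate([0, 547, 19]) cube([327, 19, 75]);
  translate([0, 19, 19]) cube([19, 528, 75]);
  translate([308, 19, 19]) cube([19, 528, 75]);
}
translate([644, 44, 805]) {
  cube([321, 540, 24]);
  translate([0, 0, 24]) cube([321, 24, 145]);
  translate([0, 516, 24]) cube([321, 24, 145]);
  translate([0, 24, 24]) cube([24, 492, 145]);
  translate([297, 24, 24]) cube([24, 492, 145]);
}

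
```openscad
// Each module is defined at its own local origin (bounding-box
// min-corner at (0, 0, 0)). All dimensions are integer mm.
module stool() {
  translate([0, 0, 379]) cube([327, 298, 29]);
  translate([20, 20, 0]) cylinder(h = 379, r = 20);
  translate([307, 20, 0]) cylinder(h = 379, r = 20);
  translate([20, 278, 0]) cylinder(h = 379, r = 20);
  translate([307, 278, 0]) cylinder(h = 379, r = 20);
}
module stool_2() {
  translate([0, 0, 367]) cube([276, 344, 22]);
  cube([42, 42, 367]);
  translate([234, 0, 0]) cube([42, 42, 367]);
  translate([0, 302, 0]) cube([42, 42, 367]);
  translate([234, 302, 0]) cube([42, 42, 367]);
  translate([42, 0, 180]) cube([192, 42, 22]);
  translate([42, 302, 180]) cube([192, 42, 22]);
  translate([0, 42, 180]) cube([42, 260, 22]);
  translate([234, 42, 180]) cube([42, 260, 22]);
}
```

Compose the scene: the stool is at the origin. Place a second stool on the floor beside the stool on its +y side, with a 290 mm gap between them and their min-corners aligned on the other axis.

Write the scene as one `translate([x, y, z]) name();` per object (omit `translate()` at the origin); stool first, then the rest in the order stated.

stool();
translate([0, 588, 0]) stool_2();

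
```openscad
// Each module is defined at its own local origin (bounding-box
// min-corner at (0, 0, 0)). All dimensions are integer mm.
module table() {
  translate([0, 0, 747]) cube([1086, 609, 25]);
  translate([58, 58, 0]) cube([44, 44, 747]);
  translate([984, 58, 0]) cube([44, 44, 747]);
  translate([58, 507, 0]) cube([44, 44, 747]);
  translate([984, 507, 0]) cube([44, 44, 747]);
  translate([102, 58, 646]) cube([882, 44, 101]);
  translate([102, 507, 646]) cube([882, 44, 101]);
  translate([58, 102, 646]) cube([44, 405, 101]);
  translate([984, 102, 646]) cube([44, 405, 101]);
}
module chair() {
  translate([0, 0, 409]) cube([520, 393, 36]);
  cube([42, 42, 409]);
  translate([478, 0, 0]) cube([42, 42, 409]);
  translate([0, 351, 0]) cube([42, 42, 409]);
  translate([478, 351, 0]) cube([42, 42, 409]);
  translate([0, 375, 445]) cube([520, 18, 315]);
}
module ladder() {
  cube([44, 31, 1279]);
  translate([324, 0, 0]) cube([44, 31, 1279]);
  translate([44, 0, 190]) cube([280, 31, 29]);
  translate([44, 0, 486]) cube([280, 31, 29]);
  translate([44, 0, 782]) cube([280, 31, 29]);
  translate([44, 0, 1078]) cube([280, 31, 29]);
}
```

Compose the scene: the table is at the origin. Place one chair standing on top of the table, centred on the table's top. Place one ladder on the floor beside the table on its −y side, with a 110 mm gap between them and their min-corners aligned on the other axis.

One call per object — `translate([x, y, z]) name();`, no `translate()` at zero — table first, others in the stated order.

table();
translate([283, 108, 772]) chair();
translate([0, -141, 0]) ladder();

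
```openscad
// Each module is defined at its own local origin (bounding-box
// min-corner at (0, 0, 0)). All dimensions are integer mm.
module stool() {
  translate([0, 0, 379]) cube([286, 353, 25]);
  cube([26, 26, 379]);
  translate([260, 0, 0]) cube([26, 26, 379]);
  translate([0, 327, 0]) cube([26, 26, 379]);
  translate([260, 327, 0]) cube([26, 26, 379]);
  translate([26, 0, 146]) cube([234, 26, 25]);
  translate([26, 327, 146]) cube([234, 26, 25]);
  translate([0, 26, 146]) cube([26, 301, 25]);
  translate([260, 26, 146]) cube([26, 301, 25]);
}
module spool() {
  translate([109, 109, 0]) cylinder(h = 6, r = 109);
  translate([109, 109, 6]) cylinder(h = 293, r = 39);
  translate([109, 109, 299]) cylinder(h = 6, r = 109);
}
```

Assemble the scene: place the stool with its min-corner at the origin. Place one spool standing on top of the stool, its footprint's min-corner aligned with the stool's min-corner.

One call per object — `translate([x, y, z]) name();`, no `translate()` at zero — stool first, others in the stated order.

stool();
translate([0, 0, 404]) spool();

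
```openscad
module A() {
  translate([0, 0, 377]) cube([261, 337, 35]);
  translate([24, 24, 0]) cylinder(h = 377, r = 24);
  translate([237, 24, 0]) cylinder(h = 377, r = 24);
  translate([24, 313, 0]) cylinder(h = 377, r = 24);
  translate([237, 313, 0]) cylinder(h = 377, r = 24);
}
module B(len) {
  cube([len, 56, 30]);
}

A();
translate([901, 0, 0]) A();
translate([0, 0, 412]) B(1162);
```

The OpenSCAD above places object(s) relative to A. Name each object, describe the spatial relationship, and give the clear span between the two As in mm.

Second stool starts at x = 901; first ends at x = 261; clear span = 901 − 261 = 640 mm.

A is a stool. B is a beam. A beam spans the tops of two stools. The clear span between the two stools is 640 mm.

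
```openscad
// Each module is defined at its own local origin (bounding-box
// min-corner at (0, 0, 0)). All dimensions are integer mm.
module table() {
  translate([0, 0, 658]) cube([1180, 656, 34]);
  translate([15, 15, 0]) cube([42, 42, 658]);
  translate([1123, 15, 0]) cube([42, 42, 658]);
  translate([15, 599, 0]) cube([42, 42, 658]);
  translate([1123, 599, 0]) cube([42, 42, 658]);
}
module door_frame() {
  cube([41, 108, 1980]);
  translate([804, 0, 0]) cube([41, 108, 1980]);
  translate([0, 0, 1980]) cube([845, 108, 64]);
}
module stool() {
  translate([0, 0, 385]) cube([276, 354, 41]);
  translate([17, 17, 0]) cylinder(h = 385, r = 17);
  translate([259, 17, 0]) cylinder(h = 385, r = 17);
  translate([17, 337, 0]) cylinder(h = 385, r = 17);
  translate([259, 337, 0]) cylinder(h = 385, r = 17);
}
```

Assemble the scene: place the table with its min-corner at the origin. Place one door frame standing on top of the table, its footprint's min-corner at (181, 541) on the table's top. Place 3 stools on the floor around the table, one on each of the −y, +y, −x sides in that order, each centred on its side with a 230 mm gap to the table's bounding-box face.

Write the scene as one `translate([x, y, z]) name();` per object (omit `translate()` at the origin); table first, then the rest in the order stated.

table();
translate([181, 541, 692]) door_frame();
translate([452, -584, 0]) stool();
translate([452, 886, 0]) stool();
translate([-506, 151, 0]) stool();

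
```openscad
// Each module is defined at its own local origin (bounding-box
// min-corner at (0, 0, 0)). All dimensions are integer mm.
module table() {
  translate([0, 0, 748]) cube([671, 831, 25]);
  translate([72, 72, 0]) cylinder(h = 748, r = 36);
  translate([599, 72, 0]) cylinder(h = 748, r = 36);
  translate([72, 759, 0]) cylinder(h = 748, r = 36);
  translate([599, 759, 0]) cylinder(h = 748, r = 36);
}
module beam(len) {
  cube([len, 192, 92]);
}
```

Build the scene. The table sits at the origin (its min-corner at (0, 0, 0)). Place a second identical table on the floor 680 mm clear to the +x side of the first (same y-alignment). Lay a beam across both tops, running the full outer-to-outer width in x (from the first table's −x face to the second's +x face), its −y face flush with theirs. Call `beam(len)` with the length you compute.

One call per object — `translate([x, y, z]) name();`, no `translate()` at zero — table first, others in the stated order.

table();
translate([1351, 0, 0]) table();
translate([0, 0, 773]) beam(2022);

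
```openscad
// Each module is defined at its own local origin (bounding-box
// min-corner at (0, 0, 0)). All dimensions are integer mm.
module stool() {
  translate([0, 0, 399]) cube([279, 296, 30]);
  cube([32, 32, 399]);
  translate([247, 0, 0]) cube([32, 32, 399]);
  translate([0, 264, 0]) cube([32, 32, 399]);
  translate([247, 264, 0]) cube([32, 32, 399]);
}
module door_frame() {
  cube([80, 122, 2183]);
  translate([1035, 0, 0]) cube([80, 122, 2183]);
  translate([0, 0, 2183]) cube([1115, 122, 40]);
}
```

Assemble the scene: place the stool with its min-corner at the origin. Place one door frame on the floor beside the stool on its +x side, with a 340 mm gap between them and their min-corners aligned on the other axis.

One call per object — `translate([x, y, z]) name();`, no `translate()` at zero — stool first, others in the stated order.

stool();
translate([619, 0, 0]) door_frame();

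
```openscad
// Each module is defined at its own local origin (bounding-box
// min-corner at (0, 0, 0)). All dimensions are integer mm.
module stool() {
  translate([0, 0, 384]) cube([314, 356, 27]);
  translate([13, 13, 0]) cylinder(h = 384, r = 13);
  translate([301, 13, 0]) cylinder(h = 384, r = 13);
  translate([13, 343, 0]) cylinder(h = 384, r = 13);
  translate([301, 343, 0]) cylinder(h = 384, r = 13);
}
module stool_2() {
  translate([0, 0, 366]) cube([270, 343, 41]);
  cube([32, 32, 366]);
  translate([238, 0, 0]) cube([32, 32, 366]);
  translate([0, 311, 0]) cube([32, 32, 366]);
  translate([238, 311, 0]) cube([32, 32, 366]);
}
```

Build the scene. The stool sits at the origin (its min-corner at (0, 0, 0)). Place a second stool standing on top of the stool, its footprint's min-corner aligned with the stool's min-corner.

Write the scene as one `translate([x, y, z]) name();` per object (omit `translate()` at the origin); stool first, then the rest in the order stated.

stool();
translate([0, 0, 411]) stool_2();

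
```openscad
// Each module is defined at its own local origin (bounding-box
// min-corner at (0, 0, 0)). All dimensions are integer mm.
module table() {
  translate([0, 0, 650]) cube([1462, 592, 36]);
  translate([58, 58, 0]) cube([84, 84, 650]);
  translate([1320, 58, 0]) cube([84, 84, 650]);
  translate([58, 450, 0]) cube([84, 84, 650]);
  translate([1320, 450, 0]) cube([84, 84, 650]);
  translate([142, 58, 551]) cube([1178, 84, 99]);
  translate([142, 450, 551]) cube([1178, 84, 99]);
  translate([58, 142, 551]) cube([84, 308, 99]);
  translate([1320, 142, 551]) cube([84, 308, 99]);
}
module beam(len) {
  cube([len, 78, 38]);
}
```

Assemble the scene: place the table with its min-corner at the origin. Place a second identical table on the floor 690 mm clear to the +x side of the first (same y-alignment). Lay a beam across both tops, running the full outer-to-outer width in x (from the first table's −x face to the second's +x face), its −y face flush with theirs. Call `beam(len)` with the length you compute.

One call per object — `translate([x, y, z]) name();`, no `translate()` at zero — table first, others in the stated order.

table();
translate([2152, 0, 0]) table();
translate([0, 0, 686]) beam(3614);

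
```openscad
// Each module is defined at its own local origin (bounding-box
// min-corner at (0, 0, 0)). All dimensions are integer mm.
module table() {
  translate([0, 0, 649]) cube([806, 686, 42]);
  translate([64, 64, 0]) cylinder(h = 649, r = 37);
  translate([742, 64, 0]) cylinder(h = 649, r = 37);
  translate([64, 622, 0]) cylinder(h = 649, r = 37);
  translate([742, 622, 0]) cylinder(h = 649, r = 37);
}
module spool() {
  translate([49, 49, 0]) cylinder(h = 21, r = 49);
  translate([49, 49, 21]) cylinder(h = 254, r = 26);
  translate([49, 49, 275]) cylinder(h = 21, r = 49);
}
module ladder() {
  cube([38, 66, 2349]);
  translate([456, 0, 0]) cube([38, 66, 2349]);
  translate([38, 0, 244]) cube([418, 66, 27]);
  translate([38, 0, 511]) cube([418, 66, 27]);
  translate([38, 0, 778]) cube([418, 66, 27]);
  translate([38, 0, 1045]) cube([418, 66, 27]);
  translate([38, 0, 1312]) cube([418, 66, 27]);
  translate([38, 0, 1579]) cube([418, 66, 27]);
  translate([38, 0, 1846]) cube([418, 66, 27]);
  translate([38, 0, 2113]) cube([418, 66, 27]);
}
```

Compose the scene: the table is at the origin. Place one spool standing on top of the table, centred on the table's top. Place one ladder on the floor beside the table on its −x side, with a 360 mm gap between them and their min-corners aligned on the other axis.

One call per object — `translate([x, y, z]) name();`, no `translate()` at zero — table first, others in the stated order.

table();
translate([354, 294, 691]) spool();
translate([-854, 0, 0]) ladder();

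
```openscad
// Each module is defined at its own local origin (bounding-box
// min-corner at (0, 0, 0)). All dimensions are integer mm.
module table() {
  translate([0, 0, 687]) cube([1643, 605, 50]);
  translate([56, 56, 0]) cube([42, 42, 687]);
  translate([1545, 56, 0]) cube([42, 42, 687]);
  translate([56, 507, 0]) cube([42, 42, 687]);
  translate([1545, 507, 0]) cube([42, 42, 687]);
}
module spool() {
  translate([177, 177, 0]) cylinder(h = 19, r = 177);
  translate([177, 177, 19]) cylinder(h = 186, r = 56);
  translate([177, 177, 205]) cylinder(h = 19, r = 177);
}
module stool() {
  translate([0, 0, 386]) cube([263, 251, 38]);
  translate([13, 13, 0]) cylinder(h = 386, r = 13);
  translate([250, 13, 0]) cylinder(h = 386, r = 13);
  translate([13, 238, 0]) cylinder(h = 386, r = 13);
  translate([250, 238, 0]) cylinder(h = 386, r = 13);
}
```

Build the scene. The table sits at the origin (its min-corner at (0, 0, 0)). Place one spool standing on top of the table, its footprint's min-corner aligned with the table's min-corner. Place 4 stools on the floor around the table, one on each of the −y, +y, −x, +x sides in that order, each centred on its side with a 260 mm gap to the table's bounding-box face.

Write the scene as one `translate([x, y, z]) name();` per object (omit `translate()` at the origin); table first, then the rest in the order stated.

table();
translate([0, 0, 737]) spool();
translate([690, -511, 0]) stool();
translate([690, 865, 0]) stool();
translate([-523, 177, 0]) stool();
translate([1903, 177, 0]) stool();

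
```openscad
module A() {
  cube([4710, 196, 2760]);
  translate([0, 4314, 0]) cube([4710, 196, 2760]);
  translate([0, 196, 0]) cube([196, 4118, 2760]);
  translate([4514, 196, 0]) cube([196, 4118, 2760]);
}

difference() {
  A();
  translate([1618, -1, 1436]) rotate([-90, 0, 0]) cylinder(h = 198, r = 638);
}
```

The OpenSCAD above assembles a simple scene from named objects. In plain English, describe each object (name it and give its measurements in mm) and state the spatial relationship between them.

A is the wall frame of a small rectangular building: four walls, each 2760 mm tall and 196 mm thick, enclosing a footprint 4710 mm (x) by 4510 mm (y) outside-to-outside, with no floor or roof. The front and back walls (the −y and +y sides) span the full width; the two side walls fit between them.

The house frame has a circular hole of radius 638 mm through its front wall, centred at (x = 1618, z = 1436).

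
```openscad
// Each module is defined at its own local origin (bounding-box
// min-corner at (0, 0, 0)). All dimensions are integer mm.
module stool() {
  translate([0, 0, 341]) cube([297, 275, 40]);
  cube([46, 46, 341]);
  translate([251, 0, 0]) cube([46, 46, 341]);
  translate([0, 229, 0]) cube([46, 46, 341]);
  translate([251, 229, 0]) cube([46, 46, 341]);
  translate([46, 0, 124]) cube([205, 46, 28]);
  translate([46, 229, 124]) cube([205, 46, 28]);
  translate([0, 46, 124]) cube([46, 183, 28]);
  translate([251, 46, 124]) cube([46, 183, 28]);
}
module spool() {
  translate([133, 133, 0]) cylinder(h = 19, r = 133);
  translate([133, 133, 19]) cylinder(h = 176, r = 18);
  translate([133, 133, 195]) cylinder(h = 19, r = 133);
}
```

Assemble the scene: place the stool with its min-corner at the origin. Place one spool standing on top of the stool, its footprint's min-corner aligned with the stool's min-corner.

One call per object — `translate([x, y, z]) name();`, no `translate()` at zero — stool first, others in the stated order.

stool();
translate([0, 0, 381]) spool();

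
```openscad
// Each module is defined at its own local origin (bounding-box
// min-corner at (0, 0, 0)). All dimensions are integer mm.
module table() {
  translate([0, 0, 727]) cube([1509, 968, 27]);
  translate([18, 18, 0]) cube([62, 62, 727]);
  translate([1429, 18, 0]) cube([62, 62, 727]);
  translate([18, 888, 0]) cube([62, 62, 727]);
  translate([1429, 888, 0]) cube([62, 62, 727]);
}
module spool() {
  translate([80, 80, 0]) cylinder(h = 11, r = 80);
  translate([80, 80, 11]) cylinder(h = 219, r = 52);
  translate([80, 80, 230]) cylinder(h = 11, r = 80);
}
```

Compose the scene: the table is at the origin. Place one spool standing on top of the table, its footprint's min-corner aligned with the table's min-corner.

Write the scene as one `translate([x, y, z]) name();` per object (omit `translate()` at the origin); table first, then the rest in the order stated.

table();
translate([0, 0, 754]) spool();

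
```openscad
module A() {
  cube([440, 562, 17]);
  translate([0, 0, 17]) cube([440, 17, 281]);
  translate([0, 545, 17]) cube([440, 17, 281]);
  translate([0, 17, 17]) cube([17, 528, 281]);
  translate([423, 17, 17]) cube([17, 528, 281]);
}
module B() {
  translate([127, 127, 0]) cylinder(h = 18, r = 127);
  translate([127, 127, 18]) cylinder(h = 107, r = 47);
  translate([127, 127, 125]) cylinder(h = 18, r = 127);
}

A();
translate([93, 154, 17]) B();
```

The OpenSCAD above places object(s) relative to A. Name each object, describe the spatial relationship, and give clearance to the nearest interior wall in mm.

Clearances: x = 76, y = 137; minimum 76 mm.

A is an open box. B is a spool. The spool sits inside the open box, centred. The clearance to the nearest interior wall is 76 mm.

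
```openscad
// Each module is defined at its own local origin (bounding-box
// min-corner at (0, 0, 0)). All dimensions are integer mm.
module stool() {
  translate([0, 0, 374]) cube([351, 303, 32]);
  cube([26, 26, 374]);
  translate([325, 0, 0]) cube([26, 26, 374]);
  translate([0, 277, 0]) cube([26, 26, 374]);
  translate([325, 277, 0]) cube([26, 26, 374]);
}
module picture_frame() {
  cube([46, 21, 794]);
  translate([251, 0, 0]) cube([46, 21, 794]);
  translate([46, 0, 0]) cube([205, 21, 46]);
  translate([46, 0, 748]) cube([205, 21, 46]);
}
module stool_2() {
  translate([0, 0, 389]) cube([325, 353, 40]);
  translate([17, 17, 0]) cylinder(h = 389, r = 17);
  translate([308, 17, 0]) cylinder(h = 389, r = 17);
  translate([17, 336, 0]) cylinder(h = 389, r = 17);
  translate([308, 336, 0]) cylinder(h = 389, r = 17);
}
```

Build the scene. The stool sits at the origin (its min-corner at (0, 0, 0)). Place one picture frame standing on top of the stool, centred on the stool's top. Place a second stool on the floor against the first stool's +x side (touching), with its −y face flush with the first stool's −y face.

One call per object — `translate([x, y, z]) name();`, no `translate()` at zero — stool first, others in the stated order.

stool();
translate([27, 141, 406]) picture_frame();
translate([351, 0, 0]) stool_2();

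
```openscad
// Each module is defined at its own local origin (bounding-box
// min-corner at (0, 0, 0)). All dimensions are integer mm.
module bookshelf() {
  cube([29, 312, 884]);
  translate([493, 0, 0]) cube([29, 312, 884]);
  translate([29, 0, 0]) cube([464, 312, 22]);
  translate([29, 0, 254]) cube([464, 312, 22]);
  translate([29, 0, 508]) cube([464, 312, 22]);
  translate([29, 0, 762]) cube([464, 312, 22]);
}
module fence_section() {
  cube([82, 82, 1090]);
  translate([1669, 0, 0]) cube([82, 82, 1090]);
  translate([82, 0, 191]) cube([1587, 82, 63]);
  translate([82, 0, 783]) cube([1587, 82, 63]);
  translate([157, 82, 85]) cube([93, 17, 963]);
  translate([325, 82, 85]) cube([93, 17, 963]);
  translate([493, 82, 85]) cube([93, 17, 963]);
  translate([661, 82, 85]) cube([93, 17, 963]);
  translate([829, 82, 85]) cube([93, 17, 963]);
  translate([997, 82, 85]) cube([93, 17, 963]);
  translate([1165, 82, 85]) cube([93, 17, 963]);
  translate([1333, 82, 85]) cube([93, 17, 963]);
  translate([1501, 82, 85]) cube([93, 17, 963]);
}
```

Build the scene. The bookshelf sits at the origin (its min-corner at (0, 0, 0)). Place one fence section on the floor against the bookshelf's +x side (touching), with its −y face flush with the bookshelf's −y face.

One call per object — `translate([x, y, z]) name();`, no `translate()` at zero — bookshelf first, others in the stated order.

bookshelf();
translate([522, 0, 0]) fence_section();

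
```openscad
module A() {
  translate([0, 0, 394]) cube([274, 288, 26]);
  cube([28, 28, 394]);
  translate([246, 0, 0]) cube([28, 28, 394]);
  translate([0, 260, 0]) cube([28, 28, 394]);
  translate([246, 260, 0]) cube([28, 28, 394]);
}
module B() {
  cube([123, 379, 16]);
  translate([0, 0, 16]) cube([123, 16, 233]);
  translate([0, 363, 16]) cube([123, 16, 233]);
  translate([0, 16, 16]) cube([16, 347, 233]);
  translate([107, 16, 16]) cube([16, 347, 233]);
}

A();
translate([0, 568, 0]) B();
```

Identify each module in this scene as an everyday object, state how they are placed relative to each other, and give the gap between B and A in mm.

A is a stool. B is an open box. The open box is on the floor beside the stool on its +y side. The gap between the open box and the stool is 280 mm.

The open box's nearest face is 280 mm from the stool's +y face.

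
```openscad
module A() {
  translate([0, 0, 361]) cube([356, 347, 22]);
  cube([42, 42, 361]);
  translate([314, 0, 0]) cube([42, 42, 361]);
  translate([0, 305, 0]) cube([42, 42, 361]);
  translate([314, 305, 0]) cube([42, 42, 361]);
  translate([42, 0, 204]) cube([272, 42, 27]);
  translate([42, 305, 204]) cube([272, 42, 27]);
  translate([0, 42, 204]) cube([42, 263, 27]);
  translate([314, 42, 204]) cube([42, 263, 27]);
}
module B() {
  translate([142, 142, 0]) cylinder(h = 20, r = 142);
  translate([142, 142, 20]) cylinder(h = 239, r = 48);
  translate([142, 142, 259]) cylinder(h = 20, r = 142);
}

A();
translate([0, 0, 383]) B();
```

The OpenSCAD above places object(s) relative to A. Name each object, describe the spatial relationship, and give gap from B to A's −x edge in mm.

The spool's min-x is at 0; the stool's min-x is 0; gap = 0 mm.

A is a stool. B is a spool. The spool is on top of the stool. The gap from the spool to the stool's −x edge is 0 mm.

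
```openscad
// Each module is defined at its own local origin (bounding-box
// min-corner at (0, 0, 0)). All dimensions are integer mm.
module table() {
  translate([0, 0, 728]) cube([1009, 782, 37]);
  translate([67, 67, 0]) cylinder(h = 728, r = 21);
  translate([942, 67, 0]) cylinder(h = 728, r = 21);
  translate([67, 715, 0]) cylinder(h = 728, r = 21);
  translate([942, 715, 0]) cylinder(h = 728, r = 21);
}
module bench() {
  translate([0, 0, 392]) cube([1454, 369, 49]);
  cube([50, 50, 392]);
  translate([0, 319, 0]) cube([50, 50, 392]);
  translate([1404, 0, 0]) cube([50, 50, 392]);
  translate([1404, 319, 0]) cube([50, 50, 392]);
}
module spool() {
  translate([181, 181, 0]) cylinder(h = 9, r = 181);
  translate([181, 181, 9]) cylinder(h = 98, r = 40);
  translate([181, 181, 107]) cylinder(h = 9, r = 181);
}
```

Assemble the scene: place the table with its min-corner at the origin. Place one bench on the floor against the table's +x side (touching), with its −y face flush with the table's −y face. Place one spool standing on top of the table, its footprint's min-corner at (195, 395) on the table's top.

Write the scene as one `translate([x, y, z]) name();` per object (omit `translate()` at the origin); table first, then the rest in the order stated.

table();
translate([1009, 0, 0]) bench();
translate([195, 395, 765]) spool();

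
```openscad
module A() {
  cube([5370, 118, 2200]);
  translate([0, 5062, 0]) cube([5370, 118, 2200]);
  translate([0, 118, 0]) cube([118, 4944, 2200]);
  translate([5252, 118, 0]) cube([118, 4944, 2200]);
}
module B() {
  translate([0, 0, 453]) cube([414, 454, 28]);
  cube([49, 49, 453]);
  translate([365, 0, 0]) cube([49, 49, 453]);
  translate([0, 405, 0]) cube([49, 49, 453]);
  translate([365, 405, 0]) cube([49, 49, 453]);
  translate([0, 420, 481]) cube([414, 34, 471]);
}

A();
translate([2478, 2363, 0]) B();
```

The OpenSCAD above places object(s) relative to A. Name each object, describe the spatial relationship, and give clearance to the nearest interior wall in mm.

Clearances: x = 2360, y = 2245; minimum 2245 mm.

A is a house frame. B is a chair. The chair sits inside the house frame, centred. The clearance to the nearest interior wall is 2245 mm.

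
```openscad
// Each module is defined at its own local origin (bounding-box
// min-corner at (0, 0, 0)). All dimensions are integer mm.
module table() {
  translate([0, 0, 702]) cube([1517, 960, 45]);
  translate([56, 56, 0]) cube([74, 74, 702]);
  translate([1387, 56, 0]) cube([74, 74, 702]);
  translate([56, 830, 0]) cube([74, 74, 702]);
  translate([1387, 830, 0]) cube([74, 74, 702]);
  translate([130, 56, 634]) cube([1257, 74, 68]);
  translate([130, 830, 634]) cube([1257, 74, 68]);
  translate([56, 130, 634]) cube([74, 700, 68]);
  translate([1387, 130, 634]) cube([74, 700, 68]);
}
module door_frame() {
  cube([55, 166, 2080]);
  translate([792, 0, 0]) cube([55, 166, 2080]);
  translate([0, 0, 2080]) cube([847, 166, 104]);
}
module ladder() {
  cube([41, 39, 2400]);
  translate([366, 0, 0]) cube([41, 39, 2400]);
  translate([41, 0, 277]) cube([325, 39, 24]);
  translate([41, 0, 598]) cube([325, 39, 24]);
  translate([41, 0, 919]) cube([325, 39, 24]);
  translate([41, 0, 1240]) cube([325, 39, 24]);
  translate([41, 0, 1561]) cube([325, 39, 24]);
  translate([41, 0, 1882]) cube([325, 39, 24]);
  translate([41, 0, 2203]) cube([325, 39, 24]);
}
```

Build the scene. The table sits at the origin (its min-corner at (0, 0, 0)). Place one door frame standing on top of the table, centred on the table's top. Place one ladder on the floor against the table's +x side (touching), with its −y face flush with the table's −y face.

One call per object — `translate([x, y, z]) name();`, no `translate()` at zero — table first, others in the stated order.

table();
translate([335, 397, 747]) door_frame();
translate([1517, 0, 0]) ladder();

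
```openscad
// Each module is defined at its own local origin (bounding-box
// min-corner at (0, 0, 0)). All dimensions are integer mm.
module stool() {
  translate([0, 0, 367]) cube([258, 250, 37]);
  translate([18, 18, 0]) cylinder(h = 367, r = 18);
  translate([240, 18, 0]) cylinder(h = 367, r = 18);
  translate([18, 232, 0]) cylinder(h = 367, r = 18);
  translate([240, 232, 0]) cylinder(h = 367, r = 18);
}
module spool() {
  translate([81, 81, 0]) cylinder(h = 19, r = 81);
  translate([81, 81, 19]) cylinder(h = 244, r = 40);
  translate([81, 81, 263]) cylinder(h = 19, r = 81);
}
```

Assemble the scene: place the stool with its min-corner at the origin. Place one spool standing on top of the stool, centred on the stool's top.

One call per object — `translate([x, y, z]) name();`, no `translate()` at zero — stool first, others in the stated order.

stool();
translate([48, 44, 404]) spool();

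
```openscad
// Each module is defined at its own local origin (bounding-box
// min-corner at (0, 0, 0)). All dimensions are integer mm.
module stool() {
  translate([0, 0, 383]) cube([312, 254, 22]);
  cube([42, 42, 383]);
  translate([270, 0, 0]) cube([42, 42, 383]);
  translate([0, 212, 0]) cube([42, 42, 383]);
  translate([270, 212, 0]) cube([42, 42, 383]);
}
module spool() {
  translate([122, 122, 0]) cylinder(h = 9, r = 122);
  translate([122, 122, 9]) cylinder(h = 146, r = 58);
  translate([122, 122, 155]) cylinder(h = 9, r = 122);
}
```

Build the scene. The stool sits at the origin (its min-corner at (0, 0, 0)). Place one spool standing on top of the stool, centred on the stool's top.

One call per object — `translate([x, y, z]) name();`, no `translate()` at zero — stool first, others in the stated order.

stool();
translate([34, 5, 405]) spool();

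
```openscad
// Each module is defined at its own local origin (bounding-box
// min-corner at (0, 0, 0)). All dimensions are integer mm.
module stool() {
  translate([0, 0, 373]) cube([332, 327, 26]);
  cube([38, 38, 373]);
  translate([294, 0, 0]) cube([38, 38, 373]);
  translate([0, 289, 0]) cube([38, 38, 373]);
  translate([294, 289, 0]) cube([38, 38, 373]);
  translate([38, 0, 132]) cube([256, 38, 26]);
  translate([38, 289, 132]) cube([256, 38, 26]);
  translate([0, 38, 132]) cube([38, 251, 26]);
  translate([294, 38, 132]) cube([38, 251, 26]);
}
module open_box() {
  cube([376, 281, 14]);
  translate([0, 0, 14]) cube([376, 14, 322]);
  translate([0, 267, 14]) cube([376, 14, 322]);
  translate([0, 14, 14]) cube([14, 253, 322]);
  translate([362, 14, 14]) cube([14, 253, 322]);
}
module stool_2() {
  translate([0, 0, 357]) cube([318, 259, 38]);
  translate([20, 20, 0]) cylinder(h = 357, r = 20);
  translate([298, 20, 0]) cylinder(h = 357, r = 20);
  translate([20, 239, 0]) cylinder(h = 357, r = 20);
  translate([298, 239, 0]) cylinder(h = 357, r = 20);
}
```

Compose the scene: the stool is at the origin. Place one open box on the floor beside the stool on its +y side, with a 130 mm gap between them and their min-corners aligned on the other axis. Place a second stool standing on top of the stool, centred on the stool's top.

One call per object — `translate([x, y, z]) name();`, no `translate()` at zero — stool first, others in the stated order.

stool();
translate([0, 457, 0]) open_box();
translate([7, 34, 399]) stool_2();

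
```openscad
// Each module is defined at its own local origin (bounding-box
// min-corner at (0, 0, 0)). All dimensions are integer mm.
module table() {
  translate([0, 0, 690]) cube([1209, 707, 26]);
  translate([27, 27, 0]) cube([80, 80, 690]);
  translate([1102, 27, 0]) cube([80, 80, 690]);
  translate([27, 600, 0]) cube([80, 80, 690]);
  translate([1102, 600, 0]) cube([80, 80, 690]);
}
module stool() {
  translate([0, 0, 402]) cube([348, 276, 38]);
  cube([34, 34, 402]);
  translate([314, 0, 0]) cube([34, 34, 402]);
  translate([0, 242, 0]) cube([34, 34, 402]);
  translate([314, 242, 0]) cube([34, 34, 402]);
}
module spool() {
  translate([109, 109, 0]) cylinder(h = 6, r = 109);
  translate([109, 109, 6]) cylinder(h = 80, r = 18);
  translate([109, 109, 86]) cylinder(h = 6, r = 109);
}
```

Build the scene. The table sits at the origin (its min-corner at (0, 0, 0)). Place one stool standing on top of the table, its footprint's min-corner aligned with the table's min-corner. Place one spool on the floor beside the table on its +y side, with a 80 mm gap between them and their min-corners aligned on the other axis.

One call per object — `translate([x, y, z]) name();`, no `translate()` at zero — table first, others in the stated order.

table();
translate([0, 0, 716]) stool();
translate([0, 787, 0]) spool();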